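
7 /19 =0.37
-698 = -698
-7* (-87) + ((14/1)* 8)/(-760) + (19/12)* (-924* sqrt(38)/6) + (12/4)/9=173618/285-1463* sqrt(38)/6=-893.90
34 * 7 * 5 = 1190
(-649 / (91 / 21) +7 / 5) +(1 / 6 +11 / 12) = -114883 / 780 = -147.29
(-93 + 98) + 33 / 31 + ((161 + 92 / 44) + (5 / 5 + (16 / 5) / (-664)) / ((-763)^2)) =1990854161129 / 11769378005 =169.16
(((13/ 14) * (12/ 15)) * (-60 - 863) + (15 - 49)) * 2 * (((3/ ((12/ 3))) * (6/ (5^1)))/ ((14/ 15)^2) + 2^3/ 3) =-9132749/ 1715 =-5325.22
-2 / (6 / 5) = -5 / 3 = -1.67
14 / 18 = 7 / 9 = 0.78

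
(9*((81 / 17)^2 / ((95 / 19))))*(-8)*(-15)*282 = 399643632 / 289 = 1382849.94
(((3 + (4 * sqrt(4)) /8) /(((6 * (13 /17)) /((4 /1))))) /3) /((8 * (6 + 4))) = 17 /1170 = 0.01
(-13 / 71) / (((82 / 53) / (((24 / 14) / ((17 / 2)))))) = -0.02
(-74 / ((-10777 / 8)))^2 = 350464 / 116143729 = 0.00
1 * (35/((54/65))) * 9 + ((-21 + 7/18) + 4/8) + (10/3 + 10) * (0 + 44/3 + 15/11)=113413/198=572.79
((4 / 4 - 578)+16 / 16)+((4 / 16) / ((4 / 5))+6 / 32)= -1151 / 2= -575.50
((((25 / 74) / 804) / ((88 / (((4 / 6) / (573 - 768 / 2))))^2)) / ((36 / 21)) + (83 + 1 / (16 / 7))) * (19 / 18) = 100636918279904635 / 1142654542267392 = 88.07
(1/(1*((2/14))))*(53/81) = 371/81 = 4.58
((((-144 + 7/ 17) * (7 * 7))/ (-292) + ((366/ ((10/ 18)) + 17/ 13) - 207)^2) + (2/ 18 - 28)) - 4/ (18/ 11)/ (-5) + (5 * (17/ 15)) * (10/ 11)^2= 1563042897832423/ 7613162700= 205307.96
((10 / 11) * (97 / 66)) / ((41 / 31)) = 15035 / 14883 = 1.01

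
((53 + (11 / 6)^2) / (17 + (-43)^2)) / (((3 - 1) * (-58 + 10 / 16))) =-2029 / 7708446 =-0.00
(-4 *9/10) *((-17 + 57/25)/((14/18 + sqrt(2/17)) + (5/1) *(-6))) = -266543136/146963875 - 536544 *sqrt(34)/146963875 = -1.83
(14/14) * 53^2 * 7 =19663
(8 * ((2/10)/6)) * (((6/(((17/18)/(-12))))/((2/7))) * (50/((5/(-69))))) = 834624/17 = 49095.53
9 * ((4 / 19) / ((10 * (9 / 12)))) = 24 / 95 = 0.25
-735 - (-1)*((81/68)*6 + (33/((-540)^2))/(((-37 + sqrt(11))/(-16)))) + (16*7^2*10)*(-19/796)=-12768318968572/13954621275 + 11*sqrt(11)/8249850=-914.99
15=15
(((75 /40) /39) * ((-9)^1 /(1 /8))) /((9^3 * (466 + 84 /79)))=-395 /38853594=-0.00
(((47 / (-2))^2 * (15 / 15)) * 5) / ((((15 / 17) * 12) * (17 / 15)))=11045 / 48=230.10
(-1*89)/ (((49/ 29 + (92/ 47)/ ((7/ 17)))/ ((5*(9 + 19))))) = -118880860/ 61477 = -1933.75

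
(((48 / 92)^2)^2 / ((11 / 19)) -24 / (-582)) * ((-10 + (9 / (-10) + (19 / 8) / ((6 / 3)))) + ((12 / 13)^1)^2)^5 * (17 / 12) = -1765913674099888341628893178235001 / 134883622643595940996710400000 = -13092.13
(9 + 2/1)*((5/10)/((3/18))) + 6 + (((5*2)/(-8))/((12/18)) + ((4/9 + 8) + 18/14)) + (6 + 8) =30671/504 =60.86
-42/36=-7/6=-1.17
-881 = -881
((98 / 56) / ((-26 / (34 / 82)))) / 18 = -0.00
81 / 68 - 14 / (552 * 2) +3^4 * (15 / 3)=3811579 / 9384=406.18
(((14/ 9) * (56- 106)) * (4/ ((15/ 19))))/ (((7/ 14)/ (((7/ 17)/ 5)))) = -29792/ 459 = -64.91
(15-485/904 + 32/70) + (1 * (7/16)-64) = -3078057/63280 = -48.64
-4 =-4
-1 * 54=-54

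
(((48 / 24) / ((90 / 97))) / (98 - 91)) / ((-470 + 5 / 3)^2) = 97 / 69090875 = 0.00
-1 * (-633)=633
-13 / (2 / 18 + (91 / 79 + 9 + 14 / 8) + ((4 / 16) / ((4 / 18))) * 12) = -0.51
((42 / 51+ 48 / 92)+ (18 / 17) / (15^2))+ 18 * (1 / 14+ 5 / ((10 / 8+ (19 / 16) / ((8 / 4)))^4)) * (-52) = -390098430400408 / 829130426425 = -470.49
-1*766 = -766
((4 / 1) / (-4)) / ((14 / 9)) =-9 / 14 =-0.64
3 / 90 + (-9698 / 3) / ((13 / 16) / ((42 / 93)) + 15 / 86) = -311364117 / 190090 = -1637.98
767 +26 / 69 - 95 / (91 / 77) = 616232 / 897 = 686.99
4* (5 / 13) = 20 / 13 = 1.54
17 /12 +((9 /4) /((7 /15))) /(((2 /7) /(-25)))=-10091 /24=-420.46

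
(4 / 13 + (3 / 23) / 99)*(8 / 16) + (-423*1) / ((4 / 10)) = -10432828 / 9867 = -1057.35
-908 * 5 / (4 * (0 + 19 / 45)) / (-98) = 51075 / 1862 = 27.43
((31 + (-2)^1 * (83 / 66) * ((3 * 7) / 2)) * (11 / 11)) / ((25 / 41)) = 4141 / 550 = 7.53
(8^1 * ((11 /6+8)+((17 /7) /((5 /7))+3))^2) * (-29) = -61136.90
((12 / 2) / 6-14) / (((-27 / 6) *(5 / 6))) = 52 / 15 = 3.47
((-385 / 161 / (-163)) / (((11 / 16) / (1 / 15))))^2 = 256 / 126495009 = 0.00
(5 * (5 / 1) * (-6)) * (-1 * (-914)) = -137100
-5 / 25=-1 / 5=-0.20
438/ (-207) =-146/ 69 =-2.12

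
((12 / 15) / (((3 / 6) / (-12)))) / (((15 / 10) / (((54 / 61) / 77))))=-3456 / 23485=-0.15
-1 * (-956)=956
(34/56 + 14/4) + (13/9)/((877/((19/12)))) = 1362407/331506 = 4.11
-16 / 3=-5.33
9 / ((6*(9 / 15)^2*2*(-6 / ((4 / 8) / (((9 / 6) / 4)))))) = -25 / 54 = -0.46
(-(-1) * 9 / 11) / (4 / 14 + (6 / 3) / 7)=63 / 44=1.43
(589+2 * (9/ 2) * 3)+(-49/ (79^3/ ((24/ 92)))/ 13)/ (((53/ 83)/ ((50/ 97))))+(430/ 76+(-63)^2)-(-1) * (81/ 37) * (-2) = 4887040142823473509/ 1065578346698606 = 4586.28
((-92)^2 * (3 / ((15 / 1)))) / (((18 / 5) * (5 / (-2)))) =-8464 / 45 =-188.09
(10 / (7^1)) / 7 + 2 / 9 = 188 / 441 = 0.43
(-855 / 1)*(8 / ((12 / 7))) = -3990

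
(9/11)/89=9/979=0.01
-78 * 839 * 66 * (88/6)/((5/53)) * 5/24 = -139893182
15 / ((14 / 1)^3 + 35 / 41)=205 / 37513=0.01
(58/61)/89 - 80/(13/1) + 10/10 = -362989/70577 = -5.14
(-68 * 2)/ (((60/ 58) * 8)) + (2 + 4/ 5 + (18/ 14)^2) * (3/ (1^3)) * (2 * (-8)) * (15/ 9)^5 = -109752239/ 39690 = -2765.24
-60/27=-20/9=-2.22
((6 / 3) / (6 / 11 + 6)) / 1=11 / 36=0.31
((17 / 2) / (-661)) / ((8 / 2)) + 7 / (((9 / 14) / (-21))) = -3627619 / 15864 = -228.67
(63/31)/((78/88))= 924/403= 2.29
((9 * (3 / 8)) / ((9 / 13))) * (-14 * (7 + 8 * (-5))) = 9009 / 4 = 2252.25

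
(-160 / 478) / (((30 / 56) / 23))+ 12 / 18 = -9826 / 717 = -13.70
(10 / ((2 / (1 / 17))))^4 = 625 / 83521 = 0.01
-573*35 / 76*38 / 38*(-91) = 1825005 / 76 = 24013.22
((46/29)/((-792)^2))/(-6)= -23/54571968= -0.00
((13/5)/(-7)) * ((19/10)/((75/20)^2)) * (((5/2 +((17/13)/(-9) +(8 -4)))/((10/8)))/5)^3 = -3998218096448/75797490234375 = -0.05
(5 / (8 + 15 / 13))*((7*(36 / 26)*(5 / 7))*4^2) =7200 / 119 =60.50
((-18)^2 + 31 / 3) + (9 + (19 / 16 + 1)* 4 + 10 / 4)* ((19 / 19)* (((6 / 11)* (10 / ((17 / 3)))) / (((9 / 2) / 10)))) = 377.65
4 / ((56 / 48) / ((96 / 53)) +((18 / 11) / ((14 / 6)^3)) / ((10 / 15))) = 8692992 / 1819687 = 4.78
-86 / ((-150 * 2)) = 0.29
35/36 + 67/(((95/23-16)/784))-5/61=-126311929/28548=-4424.55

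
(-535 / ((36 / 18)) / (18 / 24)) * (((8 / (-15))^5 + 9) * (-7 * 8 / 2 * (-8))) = -326041833152 / 455625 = -715592.50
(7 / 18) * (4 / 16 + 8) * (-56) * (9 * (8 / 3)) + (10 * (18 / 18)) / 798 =-1720483 / 399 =-4311.99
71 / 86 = 0.83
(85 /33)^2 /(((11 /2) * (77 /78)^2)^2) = 118859457600 /514675673281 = 0.23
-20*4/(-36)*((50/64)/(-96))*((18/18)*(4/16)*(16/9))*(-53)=6625/15552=0.43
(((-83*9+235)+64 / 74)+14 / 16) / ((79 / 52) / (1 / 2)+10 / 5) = -1963481 / 19388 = -101.27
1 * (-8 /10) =-4 /5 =-0.80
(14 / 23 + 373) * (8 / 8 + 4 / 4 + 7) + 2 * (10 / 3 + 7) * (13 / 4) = 473291 / 138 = 3429.64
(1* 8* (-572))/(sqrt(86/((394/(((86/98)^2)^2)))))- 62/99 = -10986976* sqrt(8471)/79507- 62/99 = -12719.25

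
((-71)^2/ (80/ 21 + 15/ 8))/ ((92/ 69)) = 635166/ 955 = 665.10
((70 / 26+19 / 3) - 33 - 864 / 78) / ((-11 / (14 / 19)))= 19138 / 8151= 2.35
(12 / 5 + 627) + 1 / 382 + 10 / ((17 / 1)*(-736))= 3760348577 / 5974480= 629.40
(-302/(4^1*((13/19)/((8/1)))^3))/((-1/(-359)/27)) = -2570016598272/2197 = -1169784523.56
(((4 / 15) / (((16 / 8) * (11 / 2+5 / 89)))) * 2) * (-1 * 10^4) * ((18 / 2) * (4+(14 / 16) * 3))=-28302000 / 989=-28616.78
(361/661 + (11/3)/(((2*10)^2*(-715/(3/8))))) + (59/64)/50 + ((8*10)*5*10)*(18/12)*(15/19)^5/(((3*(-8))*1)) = -12954518532485437/170216949656000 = -76.11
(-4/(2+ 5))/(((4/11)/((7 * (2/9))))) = -22/9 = -2.44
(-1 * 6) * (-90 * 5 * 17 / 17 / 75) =36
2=2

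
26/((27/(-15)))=-130/9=-14.44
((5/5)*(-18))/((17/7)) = -126/17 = -7.41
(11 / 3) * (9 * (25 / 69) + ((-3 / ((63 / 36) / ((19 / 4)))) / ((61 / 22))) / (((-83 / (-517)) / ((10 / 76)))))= 2552220 / 815143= 3.13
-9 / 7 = -1.29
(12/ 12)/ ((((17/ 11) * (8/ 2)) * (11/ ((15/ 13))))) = 0.02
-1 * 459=-459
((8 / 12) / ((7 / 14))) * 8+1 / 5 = 163 / 15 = 10.87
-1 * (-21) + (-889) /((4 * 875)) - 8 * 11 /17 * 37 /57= 8423437 /484500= 17.39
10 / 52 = 5 / 26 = 0.19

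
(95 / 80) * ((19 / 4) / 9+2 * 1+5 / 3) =2869 / 576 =4.98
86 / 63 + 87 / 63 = 173 / 63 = 2.75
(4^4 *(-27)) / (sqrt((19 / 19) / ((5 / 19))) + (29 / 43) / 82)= 3533898240 / 236216639 - 85934656512 *sqrt(95) / 236216639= -3530.88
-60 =-60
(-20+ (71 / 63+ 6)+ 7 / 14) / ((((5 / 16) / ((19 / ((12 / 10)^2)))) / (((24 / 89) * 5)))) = -11848400 / 16821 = -704.38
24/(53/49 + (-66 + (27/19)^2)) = -0.38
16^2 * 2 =512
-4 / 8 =-1 / 2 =-0.50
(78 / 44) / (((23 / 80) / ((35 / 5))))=10920 / 253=43.16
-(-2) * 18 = 36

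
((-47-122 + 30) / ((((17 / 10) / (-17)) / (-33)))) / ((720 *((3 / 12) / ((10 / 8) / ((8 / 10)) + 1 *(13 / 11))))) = -22379 / 32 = -699.34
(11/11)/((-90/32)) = -16/45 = -0.36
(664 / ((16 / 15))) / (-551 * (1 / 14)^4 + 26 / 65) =119569800 / 74077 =1614.13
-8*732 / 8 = -732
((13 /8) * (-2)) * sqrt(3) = -13 * sqrt(3) /4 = -5.63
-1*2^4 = -16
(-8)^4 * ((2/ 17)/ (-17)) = -8192/ 289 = -28.35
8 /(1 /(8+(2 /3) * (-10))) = 32 /3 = 10.67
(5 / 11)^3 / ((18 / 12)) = 250 / 3993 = 0.06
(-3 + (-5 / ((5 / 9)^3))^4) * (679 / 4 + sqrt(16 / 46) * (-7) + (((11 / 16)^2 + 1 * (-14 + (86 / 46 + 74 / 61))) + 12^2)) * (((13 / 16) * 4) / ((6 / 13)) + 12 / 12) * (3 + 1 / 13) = 989673764030707053503 / 182390000000 - 254373813721804 * sqrt(46) / 23359375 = 5352283756.41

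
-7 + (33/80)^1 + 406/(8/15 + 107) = -362851/129040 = -2.81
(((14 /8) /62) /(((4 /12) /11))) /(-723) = -77 /59768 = -0.00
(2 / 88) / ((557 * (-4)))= -1 / 98032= -0.00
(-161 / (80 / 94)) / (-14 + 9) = 7567 / 200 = 37.84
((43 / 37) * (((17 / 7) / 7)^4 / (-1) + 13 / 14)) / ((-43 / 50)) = -263475425 / 213297637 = -1.24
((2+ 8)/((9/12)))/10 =4/3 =1.33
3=3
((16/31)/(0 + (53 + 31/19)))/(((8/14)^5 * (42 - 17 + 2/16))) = 319333/51742224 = 0.01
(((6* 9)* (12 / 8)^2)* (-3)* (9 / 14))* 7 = -6561 / 4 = -1640.25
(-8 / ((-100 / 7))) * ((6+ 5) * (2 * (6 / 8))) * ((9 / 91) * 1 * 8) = 2376 / 325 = 7.31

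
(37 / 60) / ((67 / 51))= 0.47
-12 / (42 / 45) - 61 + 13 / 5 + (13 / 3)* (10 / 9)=-62788 / 945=-66.44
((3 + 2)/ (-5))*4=-4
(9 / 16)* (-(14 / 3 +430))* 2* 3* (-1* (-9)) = -13203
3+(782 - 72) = 713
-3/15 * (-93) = 93/5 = 18.60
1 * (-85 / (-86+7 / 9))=765 / 767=1.00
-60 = -60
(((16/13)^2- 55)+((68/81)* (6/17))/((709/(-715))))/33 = -174000257/106760511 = -1.63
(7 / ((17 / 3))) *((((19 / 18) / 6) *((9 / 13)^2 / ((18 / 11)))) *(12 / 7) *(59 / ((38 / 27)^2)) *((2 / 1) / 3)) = 473121 / 218348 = 2.17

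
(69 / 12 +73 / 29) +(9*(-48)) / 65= 12223 / 7540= 1.62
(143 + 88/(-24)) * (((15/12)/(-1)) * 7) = -7315/6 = -1219.17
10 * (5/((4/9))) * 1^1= 225/2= 112.50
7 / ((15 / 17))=119 / 15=7.93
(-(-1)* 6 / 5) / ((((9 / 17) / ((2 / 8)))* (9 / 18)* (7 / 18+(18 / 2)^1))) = 102 / 845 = 0.12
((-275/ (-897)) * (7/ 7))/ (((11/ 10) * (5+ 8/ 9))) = 750/ 15847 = 0.05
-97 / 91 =-1.07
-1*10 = -10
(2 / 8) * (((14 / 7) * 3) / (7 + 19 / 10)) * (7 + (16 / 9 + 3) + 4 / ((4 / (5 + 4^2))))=1475 / 267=5.52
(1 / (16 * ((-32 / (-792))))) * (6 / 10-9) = -2079 / 160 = -12.99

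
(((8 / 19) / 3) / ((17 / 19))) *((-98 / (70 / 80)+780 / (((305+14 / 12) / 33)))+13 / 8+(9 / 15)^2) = -866501 / 212925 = -4.07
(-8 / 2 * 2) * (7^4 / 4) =-4802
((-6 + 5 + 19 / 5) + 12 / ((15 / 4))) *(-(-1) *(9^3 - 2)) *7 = 30534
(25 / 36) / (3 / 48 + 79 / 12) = 100 / 957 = 0.10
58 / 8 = 29 / 4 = 7.25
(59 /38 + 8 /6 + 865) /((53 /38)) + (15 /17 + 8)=1705972 /2703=631.14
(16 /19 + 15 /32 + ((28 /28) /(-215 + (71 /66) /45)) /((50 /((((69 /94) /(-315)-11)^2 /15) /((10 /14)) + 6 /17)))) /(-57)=-139224965389667483 /6058937836844900000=-0.02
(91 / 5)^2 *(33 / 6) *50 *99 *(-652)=-5879741868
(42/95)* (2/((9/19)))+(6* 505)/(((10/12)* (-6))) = -604.13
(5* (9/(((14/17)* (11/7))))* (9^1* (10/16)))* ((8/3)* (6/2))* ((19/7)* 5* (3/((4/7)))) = 111490.06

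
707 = 707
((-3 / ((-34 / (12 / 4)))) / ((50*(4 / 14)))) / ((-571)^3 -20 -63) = -3 / 30141727600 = -0.00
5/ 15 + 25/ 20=19/ 12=1.58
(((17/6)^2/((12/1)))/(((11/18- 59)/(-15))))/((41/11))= 15895/344728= 0.05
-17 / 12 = -1.42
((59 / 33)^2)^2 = 12117361 / 1185921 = 10.22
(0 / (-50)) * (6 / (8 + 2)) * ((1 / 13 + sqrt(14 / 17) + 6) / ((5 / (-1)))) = 0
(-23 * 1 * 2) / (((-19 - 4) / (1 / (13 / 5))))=10 / 13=0.77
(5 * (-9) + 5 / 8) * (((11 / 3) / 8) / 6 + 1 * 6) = -310625 / 1152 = -269.64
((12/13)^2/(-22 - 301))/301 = -144/16430687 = -0.00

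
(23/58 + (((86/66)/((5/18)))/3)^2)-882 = -154248357/175450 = -879.16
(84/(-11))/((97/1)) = -84/1067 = -0.08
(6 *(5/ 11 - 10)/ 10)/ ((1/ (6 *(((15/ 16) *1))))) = -2835/ 88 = -32.22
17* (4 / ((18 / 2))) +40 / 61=4508 / 549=8.21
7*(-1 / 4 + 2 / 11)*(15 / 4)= -315 / 176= -1.79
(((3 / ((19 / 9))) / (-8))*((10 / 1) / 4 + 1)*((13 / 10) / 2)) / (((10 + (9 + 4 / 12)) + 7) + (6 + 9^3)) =-7371 / 13886720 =-0.00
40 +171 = 211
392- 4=388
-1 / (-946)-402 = -380291 / 946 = -402.00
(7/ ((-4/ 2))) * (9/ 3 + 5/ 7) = -13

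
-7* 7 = -49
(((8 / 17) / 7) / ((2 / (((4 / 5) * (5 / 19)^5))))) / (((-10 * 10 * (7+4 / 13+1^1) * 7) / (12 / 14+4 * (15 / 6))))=-1300 / 20517347277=-0.00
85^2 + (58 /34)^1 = 122854 /17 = 7226.71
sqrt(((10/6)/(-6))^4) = 25/324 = 0.08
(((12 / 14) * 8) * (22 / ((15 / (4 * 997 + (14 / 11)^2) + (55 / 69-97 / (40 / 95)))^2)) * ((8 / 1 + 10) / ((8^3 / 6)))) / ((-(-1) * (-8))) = -15446485492218099 / 204666104147674539566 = -0.00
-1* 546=-546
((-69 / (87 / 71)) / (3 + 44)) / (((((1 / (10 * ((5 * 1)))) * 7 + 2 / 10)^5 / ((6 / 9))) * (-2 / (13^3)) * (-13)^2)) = 6634062500000 / 5805795273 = 1142.66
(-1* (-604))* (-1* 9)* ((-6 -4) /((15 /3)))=10872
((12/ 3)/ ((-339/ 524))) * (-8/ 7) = 16768/ 2373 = 7.07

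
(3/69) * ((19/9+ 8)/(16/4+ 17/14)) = 1274/15111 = 0.08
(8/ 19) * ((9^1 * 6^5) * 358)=200434176/ 19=10549167.16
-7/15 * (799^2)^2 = -2852890857607/15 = -190192723840.47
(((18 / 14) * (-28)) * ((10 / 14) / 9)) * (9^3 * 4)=-58320 / 7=-8331.43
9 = 9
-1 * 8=-8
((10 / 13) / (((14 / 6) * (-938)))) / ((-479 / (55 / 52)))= 825 / 1063048532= 0.00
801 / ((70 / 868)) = 49662 / 5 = 9932.40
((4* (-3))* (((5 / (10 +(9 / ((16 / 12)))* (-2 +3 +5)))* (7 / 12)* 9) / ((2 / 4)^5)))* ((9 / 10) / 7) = -2592 / 101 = -25.66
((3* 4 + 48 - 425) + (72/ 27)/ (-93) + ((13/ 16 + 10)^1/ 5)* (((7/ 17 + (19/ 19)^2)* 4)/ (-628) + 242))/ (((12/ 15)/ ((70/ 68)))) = 165005452465/ 810180288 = 203.67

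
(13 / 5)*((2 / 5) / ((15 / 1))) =0.07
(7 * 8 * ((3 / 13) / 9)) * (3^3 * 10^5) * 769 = 38757600000 / 13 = 2981353846.15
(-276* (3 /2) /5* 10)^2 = 685584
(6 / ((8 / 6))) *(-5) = -45 / 2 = -22.50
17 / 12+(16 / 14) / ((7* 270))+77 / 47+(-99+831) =914129807 / 1243620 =735.06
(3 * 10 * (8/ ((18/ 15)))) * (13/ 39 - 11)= -6400/ 3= -2133.33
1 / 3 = 0.33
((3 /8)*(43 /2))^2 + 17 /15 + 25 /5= 273167 /3840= 71.14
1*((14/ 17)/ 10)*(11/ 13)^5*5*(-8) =-9018856/ 6311981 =-1.43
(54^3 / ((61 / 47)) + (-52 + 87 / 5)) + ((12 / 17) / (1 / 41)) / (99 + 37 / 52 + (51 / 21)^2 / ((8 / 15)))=14199973174483 / 117074189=121290.38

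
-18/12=-3/2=-1.50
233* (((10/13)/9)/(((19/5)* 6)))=5825/6669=0.87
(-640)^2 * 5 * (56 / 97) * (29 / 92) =831488000 / 2231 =372697.45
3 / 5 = 0.60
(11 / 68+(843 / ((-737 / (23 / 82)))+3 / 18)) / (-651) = -46861 / 4012938468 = -0.00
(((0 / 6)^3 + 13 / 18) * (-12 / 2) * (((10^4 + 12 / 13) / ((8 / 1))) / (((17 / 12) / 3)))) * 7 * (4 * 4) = -21842016 / 17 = -1284824.47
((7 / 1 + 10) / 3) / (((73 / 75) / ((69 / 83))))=29325 / 6059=4.84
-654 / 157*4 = -2616 / 157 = -16.66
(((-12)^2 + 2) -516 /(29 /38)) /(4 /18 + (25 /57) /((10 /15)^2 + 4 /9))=-21031632 /28391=-740.79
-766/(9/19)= -14554/9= -1617.11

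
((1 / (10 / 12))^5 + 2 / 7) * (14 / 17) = 121364 / 53125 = 2.28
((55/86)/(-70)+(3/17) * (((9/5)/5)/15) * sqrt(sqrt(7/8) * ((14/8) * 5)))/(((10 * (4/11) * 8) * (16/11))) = 0.00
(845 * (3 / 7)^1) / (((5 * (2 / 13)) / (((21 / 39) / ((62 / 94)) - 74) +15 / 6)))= -28884297 / 868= -33276.84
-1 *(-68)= 68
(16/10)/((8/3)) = 3/5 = 0.60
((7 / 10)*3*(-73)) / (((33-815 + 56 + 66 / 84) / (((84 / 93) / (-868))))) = -10731 / 48785165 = -0.00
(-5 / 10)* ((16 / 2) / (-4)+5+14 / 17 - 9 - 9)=241 / 34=7.09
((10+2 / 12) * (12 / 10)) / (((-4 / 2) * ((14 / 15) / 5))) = -915 / 28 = -32.68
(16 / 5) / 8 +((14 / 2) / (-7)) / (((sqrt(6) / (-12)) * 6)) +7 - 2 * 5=-1.78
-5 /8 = -0.62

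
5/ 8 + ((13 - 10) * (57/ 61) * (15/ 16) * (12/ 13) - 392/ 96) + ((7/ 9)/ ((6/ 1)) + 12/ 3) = 3.10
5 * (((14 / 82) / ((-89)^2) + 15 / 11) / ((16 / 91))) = 554132215 / 14289484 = 38.78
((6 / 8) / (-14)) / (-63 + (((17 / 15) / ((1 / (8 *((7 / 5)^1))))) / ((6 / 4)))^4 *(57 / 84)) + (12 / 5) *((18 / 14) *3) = 9.26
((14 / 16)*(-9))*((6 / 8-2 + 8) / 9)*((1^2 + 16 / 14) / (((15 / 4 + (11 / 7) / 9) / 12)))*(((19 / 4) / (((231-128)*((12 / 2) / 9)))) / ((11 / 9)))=-2.19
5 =5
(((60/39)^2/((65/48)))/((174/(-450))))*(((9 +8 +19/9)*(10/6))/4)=-6880000/191139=-35.99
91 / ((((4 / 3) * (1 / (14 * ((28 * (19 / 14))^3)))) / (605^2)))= 19190762490900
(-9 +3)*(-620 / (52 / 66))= 61380 / 13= 4721.54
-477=-477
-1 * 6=-6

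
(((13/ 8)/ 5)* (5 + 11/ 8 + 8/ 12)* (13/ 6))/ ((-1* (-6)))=28561/ 34560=0.83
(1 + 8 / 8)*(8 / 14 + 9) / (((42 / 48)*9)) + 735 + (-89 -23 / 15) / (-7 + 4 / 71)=815808701 / 1087065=750.47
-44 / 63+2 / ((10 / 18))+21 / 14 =2773 / 630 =4.40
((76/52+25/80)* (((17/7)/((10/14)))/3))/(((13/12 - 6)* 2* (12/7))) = -14637/122720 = -0.12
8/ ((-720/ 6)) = -1/ 15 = -0.07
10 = 10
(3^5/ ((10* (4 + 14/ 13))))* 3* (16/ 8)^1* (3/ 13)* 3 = 2187/ 110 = 19.88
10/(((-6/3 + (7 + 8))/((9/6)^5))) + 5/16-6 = 2/13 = 0.15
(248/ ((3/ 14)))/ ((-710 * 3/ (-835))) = 289912/ 639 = 453.70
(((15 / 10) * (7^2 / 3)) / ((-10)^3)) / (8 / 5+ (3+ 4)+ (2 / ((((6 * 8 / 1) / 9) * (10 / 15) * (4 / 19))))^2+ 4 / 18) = -112896 / 73548925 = -0.00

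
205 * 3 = 615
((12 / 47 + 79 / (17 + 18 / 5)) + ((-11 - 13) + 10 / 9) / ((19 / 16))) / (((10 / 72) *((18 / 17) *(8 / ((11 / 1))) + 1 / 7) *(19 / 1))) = -13163267348 / 2088383195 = -6.30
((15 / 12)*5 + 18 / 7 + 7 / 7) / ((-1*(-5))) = 55 / 28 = 1.96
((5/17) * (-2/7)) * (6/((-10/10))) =60/119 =0.50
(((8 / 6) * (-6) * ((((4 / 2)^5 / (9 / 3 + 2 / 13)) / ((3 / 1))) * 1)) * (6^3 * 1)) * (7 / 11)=-1677312 / 451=-3719.10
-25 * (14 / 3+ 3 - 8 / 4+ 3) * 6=-1300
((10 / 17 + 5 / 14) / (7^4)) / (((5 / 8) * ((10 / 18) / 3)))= 0.00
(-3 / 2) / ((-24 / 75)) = 75 / 16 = 4.69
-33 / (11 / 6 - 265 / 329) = -65142 / 2029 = -32.11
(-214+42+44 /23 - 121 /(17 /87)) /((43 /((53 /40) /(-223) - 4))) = 51293475 /697544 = 73.53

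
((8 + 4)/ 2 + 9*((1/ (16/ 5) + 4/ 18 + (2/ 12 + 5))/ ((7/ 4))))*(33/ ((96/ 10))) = 54395/ 448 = 121.42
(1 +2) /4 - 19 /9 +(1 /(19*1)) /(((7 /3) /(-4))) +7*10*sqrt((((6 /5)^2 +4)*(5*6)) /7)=-6949 /4788 +8*sqrt(1785)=336.54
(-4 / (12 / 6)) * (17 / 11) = -34 / 11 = -3.09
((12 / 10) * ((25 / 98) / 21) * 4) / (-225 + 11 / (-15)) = -150 / 580699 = -0.00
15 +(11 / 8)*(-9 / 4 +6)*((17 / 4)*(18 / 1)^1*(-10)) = -125745 / 32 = -3929.53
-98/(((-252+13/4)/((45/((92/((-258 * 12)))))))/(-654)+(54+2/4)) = -1785859488/993151975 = -1.80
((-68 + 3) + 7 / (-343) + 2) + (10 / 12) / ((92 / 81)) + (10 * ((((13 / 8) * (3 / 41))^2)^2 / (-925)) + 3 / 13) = -973391999898858971 / 15685717024839680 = -62.06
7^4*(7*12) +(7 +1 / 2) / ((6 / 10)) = 403393 / 2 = 201696.50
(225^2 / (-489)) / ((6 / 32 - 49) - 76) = 270000 / 325511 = 0.83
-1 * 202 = -202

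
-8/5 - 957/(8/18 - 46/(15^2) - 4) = 252.92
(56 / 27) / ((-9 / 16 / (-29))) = 106.93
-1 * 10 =-10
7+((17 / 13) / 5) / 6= 2747 / 390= 7.04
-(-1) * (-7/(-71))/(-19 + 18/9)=-7/1207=-0.01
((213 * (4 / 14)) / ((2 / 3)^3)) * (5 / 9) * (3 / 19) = 18.02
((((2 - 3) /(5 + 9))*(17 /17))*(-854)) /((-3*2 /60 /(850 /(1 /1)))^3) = -37461625000000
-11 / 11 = -1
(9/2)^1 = 9/2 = 4.50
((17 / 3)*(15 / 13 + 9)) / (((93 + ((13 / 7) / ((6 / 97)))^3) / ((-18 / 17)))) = -58677696 / 26156425945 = -0.00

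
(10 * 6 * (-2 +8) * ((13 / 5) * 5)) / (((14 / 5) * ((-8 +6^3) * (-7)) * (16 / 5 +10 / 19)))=-0.31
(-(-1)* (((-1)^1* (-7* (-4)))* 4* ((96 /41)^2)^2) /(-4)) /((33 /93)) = 73723281408 /31083371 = 2371.79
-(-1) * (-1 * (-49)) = 49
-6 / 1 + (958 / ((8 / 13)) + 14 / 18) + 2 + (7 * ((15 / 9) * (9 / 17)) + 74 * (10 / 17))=981179 / 612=1603.23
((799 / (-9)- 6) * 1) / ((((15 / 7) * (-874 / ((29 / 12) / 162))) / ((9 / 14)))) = 24737 / 50971680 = 0.00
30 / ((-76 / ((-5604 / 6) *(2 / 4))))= 7005 / 38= 184.34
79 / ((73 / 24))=1896 / 73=25.97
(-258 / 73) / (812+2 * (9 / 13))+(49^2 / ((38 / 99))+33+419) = 98369197399 / 14666138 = 6707.23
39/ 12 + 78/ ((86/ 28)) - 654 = -625.35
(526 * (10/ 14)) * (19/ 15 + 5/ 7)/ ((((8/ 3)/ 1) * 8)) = 3419/ 98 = 34.89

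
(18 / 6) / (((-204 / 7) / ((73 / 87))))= -511 / 5916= -0.09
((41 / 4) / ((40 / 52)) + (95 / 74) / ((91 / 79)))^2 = 3781900873521 / 18138702400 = 208.50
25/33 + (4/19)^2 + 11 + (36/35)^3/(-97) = 584165376572/49544677875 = 11.79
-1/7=-0.14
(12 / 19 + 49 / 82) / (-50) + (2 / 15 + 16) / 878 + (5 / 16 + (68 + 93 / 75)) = 28540212703 / 410377200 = 69.55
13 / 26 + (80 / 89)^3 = 1.23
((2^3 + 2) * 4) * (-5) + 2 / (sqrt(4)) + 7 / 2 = -391 / 2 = -195.50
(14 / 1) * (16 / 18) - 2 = 94 / 9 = 10.44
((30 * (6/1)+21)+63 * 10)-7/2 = 1655/2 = 827.50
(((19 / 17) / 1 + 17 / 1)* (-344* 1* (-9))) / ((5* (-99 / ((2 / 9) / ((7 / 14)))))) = -38528 / 765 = -50.36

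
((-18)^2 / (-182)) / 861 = -54 / 26117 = -0.00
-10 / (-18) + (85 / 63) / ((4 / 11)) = 1075 / 252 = 4.27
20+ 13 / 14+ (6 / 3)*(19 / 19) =22.93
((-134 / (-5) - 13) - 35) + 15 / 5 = -91 / 5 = -18.20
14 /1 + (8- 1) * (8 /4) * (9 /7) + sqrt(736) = 4 * sqrt(46) + 32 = 59.13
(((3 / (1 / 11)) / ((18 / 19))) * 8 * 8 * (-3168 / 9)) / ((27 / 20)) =-47083520 / 81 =-581278.02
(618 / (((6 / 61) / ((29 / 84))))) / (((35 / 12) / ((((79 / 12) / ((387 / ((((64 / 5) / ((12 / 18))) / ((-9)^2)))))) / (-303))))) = -115154824 / 11635222725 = -0.01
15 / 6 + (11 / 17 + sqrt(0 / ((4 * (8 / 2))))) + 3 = 209 / 34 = 6.15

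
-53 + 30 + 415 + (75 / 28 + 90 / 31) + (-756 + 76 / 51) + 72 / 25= -391824929 / 1106700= -354.05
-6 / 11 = -0.55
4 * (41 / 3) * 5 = 820 / 3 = 273.33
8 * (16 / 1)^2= 2048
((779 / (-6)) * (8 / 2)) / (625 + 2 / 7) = -10906 / 13131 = -0.83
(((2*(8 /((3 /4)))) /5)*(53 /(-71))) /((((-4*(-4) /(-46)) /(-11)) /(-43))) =4612696 /1065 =4331.17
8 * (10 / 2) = 40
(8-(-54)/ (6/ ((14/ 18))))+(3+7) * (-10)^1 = -85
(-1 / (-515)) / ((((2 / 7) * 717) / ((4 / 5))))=14 / 1846275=0.00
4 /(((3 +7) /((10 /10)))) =2 /5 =0.40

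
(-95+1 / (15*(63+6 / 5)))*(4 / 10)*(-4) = 731872 / 4815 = 152.00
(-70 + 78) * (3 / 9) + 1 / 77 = 2.68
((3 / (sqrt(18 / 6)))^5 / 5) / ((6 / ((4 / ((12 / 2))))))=sqrt(3) / 5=0.35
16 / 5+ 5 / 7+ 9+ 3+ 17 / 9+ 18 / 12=12161 / 630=19.30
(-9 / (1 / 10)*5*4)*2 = -3600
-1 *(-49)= 49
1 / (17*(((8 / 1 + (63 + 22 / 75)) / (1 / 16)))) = 75 / 1454384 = 0.00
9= 9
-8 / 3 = -2.67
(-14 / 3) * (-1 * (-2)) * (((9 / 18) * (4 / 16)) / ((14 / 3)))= -1 / 4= -0.25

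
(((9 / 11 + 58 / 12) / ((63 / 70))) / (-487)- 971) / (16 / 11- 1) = -140446334 / 65745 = -2136.23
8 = 8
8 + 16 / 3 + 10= 70 / 3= 23.33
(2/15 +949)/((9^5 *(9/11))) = 156607/7971615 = 0.02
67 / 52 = 1.29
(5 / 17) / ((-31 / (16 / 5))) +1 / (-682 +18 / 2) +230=81563035 / 354671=229.97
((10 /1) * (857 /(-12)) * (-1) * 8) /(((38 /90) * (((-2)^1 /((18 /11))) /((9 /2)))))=-10412550 /209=-49820.81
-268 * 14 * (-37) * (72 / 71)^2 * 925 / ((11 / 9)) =5991199603200 / 55451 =108044933.42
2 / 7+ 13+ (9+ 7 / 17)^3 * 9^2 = 2322888909 / 34391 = 67543.51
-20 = -20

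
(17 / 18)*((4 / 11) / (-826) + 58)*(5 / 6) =5599205 / 122661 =45.65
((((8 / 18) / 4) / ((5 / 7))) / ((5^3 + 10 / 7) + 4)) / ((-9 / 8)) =-392 / 369765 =-0.00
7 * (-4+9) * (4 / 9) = 140 / 9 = 15.56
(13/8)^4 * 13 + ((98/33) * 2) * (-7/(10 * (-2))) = 62668273/675840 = 92.73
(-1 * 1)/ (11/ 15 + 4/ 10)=-15/ 17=-0.88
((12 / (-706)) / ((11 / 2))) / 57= -4 / 73777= -0.00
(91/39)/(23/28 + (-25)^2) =196/52569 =0.00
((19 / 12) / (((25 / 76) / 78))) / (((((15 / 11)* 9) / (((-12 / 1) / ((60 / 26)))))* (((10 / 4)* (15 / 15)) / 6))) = -10737584 / 28125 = -381.78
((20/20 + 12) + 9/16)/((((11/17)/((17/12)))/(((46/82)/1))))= 1442399/86592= 16.66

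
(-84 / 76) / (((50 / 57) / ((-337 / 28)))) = 15.16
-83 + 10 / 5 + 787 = 706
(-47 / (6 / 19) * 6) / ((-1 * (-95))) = -9.40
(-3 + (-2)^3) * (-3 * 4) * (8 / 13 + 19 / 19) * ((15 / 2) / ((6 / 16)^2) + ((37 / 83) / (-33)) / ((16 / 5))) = 49078995 / 4316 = 11371.41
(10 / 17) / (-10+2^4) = 5 / 51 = 0.10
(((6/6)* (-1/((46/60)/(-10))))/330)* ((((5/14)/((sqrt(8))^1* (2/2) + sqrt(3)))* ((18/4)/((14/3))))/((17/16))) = 2700/(210749* (sqrt(3) + 2* sqrt(2))) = 0.00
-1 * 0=0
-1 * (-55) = 55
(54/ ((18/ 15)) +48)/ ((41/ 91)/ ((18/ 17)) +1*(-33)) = -152334/ 53357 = -2.85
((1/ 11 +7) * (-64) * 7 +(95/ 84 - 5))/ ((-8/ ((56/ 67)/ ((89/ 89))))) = 332.30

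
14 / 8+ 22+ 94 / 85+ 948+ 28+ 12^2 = 389251 / 340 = 1144.86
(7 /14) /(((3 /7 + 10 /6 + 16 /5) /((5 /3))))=175 /1112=0.16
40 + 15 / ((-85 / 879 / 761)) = -2006077 / 17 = -118004.53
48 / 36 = 1.33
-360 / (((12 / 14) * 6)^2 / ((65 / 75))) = -637 / 54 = -11.80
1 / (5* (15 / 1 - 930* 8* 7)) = -1 / 260325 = -0.00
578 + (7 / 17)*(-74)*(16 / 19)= 178406 / 323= 552.34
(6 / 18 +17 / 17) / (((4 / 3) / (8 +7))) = 15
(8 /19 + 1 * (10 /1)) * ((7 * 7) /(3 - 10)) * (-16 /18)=64.84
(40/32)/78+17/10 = 2677/1560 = 1.72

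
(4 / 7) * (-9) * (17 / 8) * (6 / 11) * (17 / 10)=-10.13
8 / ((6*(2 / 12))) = 8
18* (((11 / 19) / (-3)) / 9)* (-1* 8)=3.09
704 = 704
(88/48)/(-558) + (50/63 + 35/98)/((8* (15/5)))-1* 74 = -6932869/93744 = -73.96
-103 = -103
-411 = -411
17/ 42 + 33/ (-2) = -338/ 21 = -16.10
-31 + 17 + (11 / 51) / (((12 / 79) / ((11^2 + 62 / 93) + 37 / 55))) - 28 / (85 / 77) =616663 / 4590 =134.35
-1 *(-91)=91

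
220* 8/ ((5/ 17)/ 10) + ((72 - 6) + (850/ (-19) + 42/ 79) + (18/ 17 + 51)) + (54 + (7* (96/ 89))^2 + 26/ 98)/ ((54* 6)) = 192256247202689123/ 3208859612532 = 59914.20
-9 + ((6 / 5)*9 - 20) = -91 / 5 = -18.20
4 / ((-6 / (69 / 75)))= -46 / 75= -0.61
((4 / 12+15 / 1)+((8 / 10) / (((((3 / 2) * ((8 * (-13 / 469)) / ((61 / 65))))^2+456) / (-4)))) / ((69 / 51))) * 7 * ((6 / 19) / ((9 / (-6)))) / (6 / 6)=-767757622770656 / 33988345552465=-22.59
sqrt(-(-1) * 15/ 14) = sqrt(210)/ 14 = 1.04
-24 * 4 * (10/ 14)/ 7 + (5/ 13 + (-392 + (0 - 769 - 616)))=-1137944/ 637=-1786.41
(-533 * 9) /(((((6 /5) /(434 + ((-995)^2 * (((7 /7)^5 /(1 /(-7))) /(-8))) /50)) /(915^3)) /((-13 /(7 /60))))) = 48480546902873596875 /8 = 6060068362859199609.38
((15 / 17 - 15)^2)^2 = 3317760000 / 83521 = 39723.66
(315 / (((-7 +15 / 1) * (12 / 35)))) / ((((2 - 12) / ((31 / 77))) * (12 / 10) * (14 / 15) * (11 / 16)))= -11625 / 1936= -6.00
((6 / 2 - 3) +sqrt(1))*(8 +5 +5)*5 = 90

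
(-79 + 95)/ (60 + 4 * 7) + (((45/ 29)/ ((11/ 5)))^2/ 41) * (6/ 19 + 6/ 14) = 9627571/ 50445703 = 0.19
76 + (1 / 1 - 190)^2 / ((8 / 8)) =35797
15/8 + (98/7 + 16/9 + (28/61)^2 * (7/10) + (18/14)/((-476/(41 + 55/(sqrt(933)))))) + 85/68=21133730099/1115853480 - 165 * sqrt(933)/1036252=18.93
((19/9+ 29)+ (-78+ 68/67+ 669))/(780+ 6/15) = 1878725/2352906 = 0.80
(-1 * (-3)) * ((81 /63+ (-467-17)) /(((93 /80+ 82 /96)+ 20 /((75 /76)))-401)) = 19620 /5131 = 3.82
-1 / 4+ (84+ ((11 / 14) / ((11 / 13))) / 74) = 43389 / 518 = 83.76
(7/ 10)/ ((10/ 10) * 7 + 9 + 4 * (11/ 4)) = 7/ 270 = 0.03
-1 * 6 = -6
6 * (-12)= -72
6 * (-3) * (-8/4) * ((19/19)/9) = 4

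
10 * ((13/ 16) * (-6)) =-48.75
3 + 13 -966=-950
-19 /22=-0.86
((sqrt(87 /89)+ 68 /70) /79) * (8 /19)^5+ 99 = 32768 * sqrt(7743) /17409452069+ 677796073877 /6846413735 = 99.00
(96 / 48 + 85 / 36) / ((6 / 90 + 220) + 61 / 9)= 785 / 40832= 0.02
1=1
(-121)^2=14641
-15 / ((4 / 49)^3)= -1764735 / 64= -27573.98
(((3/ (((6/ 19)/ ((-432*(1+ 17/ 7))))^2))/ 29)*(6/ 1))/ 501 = 6467641344/ 237307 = 27254.32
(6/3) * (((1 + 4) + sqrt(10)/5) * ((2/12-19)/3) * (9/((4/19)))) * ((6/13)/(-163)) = 8.56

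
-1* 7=-7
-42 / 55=-0.76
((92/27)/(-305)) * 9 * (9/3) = -92/305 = -0.30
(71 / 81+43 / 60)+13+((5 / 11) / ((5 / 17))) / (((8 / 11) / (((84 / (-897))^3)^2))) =16892464526140191361 / 1157556357384085620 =14.59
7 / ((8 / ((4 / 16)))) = 7 / 32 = 0.22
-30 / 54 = -5 / 9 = -0.56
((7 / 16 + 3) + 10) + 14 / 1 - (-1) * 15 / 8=29.31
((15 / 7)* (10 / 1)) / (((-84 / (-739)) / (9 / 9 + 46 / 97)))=2641925 / 9506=277.92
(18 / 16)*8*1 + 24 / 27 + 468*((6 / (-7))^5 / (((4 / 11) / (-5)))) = 451842863 / 151263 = 2987.13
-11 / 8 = -1.38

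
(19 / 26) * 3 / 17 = 57 / 442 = 0.13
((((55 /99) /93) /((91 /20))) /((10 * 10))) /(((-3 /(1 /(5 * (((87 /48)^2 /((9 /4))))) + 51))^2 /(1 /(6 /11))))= 56513515619 /8080720789050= 0.01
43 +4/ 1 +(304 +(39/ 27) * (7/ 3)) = 9568/ 27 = 354.37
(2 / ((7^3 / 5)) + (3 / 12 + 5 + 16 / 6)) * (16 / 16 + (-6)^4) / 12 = 42418385 / 49392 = 858.81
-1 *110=-110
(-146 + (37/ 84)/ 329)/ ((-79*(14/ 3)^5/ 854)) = 19936040679/ 27957167168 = 0.71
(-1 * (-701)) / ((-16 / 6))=-2103 / 8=-262.88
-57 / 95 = -3 / 5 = -0.60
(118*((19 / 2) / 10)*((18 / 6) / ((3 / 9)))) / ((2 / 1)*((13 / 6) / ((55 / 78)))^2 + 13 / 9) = 54934605 / 1106846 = 49.63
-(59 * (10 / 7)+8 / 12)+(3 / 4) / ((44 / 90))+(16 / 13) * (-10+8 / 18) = -6859739 / 72072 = -95.18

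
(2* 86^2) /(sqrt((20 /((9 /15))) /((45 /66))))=11094* sqrt(110) /55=2115.54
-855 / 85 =-171 / 17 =-10.06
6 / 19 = 0.32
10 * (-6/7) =-60/7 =-8.57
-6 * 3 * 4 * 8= -576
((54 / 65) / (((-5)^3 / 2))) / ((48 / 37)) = -333 / 32500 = -0.01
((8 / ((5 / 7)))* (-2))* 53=-5936 / 5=-1187.20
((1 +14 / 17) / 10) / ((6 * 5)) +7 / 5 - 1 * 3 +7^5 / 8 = 2099.28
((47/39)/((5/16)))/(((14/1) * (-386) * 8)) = -47/526890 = -0.00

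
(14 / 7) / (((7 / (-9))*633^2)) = -0.00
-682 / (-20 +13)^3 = 1.99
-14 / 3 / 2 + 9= 6.67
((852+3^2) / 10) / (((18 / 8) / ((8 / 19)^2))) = 36736 / 5415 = 6.78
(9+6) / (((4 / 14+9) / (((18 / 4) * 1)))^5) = 2977309629 / 7425860000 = 0.40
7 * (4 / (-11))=-28 / 11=-2.55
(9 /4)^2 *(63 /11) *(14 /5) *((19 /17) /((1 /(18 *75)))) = 91624365 /748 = 122492.47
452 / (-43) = -452 / 43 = -10.51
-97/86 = -1.13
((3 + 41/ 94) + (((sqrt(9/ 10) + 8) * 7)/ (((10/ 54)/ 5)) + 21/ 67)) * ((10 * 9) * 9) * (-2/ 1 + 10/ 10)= -3866207355/ 3149 - 45927 * sqrt(10)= -1372991.10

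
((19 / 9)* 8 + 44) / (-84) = -137 / 189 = -0.72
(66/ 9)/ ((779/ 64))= 1408/ 2337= 0.60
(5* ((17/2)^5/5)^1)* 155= 220077835/32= 6877432.34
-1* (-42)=42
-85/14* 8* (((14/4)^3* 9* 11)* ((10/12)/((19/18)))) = -6185025/38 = -162763.82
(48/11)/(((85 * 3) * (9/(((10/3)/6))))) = 16/15147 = 0.00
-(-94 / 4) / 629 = 47 / 1258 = 0.04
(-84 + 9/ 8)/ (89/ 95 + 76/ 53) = -34.96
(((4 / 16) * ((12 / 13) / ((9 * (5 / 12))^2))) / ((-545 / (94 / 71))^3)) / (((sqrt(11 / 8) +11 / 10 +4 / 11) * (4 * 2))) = -11767714112 / 209768803849009591875 +402002656 * sqrt(22) / 41953760769801918375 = -0.00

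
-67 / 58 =-1.16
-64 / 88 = -8 / 11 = -0.73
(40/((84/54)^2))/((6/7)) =135/7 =19.29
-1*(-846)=846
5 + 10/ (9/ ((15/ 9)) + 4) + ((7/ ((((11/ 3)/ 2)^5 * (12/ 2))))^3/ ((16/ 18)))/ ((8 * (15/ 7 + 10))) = 101193871447691121027/ 16688106436815525745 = 6.06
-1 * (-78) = 78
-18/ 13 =-1.38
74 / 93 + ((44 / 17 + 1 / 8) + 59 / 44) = 674749 / 139128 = 4.85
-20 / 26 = -0.77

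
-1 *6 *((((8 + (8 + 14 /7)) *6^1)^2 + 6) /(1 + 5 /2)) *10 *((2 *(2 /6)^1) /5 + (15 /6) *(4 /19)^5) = -465922229280 /17332693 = -26881.12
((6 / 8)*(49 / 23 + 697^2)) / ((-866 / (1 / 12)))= -1396707 / 39836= -35.06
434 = 434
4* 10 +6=46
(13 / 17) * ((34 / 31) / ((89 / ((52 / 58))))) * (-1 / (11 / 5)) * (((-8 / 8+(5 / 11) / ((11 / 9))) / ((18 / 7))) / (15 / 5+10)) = 69160 / 958451769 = 0.00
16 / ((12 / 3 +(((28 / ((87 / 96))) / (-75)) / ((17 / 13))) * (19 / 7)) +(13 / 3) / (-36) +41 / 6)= 21297600 / 13121849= 1.62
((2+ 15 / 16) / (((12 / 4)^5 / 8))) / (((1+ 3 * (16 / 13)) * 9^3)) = 611 / 21611934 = 0.00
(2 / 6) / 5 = 1 / 15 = 0.07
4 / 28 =1 / 7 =0.14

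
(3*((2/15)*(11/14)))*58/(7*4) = 319/490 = 0.65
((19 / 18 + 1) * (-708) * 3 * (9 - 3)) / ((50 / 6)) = -78588 / 25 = -3143.52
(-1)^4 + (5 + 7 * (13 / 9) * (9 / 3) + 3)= 118 / 3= 39.33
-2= -2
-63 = -63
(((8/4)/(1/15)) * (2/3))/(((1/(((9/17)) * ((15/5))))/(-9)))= -4860/17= -285.88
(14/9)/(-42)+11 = 296/27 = 10.96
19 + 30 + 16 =65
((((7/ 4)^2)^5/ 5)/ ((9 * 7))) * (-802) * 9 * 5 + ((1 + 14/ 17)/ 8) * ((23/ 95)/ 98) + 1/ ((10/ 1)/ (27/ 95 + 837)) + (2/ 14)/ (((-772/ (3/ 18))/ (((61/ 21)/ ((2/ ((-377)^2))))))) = -11093669439297295477/ 360336575692800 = -30786.96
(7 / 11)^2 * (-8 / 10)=-196 / 605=-0.32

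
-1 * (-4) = 4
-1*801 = -801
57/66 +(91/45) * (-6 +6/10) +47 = 20319/550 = 36.94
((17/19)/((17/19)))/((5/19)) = 19/5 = 3.80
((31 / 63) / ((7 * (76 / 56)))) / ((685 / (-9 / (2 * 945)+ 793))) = 5162399 / 86094225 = 0.06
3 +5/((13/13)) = 8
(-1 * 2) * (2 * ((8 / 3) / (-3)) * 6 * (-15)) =-320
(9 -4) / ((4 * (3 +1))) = 5 / 16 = 0.31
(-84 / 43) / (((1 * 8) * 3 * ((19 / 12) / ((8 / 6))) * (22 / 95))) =-140 / 473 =-0.30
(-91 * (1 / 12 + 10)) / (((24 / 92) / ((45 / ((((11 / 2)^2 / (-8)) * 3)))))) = 41860 / 3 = 13953.33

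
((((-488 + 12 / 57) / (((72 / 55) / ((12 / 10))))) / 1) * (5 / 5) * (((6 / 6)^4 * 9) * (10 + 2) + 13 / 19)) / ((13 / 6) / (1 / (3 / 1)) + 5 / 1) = -105261310 / 24909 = -4225.83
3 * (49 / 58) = 147 / 58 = 2.53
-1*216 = -216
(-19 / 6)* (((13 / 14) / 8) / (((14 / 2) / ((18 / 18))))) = -247 / 4704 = -0.05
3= 3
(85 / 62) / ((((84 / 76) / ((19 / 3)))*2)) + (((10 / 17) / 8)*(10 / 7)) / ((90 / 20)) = 58305 / 14756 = 3.95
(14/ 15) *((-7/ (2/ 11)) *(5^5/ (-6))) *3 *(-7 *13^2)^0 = 336875/ 6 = 56145.83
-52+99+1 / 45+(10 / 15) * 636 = 21196 / 45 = 471.02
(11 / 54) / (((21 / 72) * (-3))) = -0.23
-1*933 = -933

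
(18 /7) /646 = 9 /2261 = 0.00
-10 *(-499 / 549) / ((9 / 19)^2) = 1801390 / 44469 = 40.51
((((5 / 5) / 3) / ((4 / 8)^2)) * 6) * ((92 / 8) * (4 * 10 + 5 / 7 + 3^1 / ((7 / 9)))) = 28704 / 7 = 4100.57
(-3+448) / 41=445 / 41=10.85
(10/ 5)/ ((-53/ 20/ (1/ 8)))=-5/ 53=-0.09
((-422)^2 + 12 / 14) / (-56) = -623297 / 196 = -3180.09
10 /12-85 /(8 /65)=-16555 /24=-689.79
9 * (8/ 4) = 18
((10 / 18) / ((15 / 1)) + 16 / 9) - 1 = 22 / 27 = 0.81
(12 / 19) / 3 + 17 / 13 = 375 / 247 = 1.52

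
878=878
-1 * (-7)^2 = -49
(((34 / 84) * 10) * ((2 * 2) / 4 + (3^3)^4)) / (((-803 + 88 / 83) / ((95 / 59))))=-356185714450 / 82469079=-4319.02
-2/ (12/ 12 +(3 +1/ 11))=-0.49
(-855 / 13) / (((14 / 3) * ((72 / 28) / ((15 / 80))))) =-1.03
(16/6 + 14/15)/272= 9/680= 0.01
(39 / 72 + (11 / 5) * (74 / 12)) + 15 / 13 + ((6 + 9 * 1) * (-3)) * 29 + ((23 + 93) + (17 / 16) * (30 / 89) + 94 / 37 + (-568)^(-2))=-242560591007609 / 207168162240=-1170.84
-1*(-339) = 339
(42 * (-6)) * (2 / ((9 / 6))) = -336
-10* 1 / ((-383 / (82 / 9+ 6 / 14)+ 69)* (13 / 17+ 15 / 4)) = -1202 / 15657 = -0.08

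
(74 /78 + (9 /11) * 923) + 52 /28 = 2276237 /3003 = 757.99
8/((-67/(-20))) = 160/67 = 2.39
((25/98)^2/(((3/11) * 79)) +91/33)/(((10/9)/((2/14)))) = 207356343/584211320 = 0.35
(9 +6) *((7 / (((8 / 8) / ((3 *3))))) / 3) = 315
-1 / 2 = -0.50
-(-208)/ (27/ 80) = 616.30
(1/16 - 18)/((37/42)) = -6027/296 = -20.36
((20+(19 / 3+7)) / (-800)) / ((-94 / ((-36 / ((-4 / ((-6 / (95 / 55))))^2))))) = -3267 / 271472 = -0.01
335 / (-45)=-67 / 9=-7.44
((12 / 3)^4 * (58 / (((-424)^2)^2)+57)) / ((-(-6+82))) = -921103190045 / 4797412448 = -192.00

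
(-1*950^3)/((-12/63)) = 4501218750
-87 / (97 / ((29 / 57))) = -841 / 1843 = -0.46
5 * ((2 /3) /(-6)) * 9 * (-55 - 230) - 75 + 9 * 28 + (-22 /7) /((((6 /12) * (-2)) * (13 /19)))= 146200 /91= 1606.59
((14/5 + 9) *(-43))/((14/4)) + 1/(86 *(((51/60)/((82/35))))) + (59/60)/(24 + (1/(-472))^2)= -8495081800298/58627848405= -144.90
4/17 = 0.24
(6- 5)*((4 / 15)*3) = 4 / 5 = 0.80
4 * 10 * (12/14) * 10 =2400/7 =342.86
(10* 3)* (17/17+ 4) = 150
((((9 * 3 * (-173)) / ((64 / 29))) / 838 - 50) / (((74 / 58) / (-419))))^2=6674025805373521 / 22429696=297553110.19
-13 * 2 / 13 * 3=-6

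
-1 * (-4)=4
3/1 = 3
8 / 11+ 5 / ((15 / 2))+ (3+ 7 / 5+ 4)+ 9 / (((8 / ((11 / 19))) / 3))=294637 / 25080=11.75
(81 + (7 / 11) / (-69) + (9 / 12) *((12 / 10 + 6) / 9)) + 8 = 339997 / 3795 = 89.59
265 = 265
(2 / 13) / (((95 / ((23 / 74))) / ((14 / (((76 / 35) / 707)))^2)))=138015806635 / 13196716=10458.34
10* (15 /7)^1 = 150 /7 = 21.43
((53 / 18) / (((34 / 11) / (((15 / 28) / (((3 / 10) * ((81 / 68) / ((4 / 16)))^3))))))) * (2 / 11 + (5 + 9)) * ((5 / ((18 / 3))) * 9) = 24890125 / 14880348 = 1.67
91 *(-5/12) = -455/12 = -37.92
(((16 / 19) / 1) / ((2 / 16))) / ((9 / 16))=11.98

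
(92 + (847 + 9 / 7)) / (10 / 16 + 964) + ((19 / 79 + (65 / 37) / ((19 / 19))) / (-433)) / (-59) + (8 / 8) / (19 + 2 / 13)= 1031592975884249 / 1004418286057011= 1.03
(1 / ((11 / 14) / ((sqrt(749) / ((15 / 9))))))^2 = 1321236 / 3025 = 436.77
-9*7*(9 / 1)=-567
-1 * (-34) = 34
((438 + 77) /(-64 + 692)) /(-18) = -515 /11304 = -0.05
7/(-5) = -7/5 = -1.40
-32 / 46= -16 / 23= -0.70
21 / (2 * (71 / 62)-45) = -0.49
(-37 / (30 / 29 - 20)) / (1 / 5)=1073 / 110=9.75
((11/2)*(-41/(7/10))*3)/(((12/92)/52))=-2696980/7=-385282.86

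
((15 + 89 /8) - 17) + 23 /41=3177 /328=9.69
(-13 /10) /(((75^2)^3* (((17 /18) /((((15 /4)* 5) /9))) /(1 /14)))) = -13 /11295703125000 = -0.00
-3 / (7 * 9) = -1 / 21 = -0.05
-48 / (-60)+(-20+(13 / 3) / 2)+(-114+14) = -3511 / 30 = -117.03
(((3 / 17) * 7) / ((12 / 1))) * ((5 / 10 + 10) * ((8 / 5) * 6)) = 882 / 85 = 10.38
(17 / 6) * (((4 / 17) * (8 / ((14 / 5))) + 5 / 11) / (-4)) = -1475 / 1848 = -0.80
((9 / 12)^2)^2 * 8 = 81 / 32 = 2.53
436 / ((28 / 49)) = 763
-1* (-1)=1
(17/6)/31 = 17/186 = 0.09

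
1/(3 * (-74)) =-1/222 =-0.00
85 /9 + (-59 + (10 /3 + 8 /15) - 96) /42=3683 /630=5.85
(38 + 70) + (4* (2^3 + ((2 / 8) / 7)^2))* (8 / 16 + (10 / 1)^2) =1303209 / 392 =3324.51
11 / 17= 0.65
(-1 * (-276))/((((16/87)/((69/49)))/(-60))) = -6213105/49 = -126798.06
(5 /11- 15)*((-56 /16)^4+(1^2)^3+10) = -2342.73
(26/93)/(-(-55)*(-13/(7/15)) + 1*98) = -182/933627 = -0.00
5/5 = 1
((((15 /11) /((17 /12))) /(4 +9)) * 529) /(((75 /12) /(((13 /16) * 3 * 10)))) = 28566 /187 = 152.76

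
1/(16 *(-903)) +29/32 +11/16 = 46051/28896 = 1.59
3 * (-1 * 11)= -33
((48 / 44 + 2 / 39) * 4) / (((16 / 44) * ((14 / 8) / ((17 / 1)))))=4760 / 39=122.05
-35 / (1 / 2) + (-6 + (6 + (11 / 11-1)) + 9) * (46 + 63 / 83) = 29119 / 83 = 350.83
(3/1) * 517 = 1551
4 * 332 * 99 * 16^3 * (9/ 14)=2423291904/ 7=346184557.71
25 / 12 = 2.08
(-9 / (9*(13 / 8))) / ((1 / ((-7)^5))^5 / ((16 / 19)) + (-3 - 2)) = 171656783316987507303296 / 1394711364450523496839527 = 0.12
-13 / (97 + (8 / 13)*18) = -169 / 1405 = -0.12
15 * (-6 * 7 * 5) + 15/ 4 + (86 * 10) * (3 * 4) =28695/ 4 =7173.75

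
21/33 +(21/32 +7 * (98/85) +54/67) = 20385529/2004640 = 10.17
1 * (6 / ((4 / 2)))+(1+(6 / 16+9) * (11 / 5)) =197 / 8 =24.62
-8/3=-2.67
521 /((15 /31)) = 16151 /15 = 1076.73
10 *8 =80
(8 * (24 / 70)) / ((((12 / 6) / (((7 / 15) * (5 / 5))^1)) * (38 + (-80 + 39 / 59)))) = -944 / 60975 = -0.02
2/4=1/2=0.50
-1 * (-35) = 35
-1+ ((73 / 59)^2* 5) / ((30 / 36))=28493 / 3481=8.19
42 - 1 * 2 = 40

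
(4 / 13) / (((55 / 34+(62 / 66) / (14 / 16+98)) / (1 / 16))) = 443751 / 37546522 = 0.01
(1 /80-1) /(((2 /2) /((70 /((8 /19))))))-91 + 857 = 38517 /64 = 601.83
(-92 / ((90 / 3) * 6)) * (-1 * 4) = 92 / 45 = 2.04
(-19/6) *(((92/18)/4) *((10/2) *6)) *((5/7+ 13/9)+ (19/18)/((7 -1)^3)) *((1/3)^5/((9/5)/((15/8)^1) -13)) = 3216593125/35831877984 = 0.09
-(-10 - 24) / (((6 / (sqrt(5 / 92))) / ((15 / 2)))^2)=2125 / 736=2.89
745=745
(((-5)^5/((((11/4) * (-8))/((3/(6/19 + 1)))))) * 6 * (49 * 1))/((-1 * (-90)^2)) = -4655/396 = -11.76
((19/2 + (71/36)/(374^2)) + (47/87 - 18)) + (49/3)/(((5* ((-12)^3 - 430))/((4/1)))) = -6275742998999/787834784880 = -7.97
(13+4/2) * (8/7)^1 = 120/7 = 17.14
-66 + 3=-63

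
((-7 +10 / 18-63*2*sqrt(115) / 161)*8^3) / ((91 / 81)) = -746496*sqrt(115) / 2093-267264 / 91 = -6761.75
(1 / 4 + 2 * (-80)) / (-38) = 639 / 152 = 4.20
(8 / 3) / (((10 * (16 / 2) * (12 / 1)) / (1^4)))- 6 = -6.00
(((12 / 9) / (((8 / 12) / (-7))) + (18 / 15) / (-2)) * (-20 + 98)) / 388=-2847 / 970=-2.94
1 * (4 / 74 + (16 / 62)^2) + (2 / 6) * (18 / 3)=75404 / 35557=2.12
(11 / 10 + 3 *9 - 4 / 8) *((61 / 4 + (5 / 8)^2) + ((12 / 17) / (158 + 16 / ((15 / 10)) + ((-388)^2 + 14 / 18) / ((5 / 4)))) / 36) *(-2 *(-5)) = 3186237060093 / 738099472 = 4316.81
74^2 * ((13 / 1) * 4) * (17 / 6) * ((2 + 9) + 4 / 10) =45987448 / 5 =9197489.60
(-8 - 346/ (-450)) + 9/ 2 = -1229/ 450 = -2.73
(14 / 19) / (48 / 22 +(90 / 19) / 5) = 77 / 327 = 0.24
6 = 6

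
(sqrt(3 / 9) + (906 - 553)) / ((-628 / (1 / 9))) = -353 / 5652 - sqrt(3) / 16956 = -0.06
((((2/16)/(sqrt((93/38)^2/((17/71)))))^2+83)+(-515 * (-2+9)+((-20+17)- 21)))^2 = 1213852079032165320049/96535812669696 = 12574111.57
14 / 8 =7 / 4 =1.75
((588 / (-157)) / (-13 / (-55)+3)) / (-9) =5390 / 41919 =0.13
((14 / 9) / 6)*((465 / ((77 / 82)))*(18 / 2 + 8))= 216070 / 99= 2182.53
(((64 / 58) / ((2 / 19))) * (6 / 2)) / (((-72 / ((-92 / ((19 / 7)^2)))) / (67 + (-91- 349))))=-3362968 / 1653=-2034.46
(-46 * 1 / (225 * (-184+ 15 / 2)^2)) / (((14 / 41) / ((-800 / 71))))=120704 / 557376057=0.00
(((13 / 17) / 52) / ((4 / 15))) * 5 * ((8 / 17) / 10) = 15 / 1156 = 0.01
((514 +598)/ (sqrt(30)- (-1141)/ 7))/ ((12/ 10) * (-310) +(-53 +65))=-22657/ 1194255 +139 * sqrt(30)/ 1194255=-0.02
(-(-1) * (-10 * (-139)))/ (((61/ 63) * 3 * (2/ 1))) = 14595/ 61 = 239.26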